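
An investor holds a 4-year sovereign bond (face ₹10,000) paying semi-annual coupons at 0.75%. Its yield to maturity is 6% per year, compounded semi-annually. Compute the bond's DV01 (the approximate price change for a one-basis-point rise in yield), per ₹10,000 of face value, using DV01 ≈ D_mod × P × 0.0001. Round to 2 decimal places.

Periodic yield y = 0.03.
  t   CF        PV=CF/(1+0.03)^t    t·PV
  1        37.50        36.4078        36.4078
  2        37.50        35.3473        70.6947
  3        37.50        34.3178       102.9534
  4        37.50        33.3183       133.2731
  5        37.50        32.3478       161.7391
  6        37.50        31.4057       188.4340
  7        37.50        30.4909       213.4365
  8    10,037.50     7,923.6952    63,389.5615
  Σ                  8,157.3308    64,296.5001
P = 8,157.3308; D_Mac = 7.88205 half-year periods = 3.94103 yrs; D_mod = 3.82624 yrs.
DV01 ≈ 3.82624 × 8,157.3308 × 0.0001 = 3.121189.

₹3.12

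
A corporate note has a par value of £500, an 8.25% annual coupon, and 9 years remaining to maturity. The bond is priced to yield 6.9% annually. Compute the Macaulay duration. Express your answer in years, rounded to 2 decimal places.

6.80 years

Periodic yield y = 0.069. Discount each cash flow and weight by its year:
  t   CF        PV=CF/(1+0.069)^t    t·PV
  1        41.25        38.5875        38.5875
  2        41.25        36.0968        72.1936
  3        41.25        33.7669       101.3006
  4        41.25        31.5873       126.3494
  5        41.25        29.5485       147.7425
  6        41.25        27.6413       165.8475
  7        41.25        25.8571       180.9998
  8        41.25        24.1881       193.5050
  9       541.25       296.8920     2,672.0284
  Σ                    544.1655     3,698.5543
Price P = Σ PV = 544.1655.
Macaulay duration = Σ(t·PV) / P = 3,698.5543 / 544.1655 = 6.79675 years.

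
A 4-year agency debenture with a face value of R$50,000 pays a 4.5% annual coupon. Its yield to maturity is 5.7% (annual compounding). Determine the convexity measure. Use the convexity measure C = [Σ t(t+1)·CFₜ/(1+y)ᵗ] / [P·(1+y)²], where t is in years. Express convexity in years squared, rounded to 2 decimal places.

16.37

With y = 0.057:
  t   CF        PV=CF/(1+0.057)^t    t·PV        t(t+1)·PV
  1     2,250.00     2,128.6660     2,128.6660       4,257.3321
  2     2,250.00     2,013.8752     4,027.7503      12,083.2509
  3     2,250.00     1,905.2745     5,715.8235      22,863.2941
  4    52,250.00    41,858.7587   167,435.0349     837,175.1743
  Σ                 47,906.5744   179,307.2747     876,379.0513
P = 47,906.5744.
Convexity = Σ t(t+1)·PV / [P·(1+y)²] = 876,379.0513 / (47,906.5744 × 1.117249) = 16.37370.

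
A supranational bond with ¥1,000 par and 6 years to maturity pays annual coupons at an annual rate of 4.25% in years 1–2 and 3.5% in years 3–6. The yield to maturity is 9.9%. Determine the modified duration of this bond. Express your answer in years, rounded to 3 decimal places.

4.860 years

Periodic yield y = 0.099. First find Macaulay duration:
  t   CF        PV=CF/(1+0.099)^t    t·PV
  1        42.50        38.6715        38.6715
  2        42.50        35.1879        70.3758
  3        35.00        26.3679        79.1036
  4        35.00        23.9926        95.9704
  5        35.00        21.8313       109.1565
  6     1,035.00       587.4274     3,524.5644
  Σ                    733.4786     3,917.8422
P = 733.4786; Macaulay duration = 3,917.8422 / 733.4786 = 5.34145 years.
Modified duration = D_Mac / (1 + y) = 5.34145 / 1.099 = 4.86029 years.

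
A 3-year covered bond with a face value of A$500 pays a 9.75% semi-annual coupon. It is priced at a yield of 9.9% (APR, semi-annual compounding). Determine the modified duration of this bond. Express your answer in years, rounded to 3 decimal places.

Periodic yield y = 0.0495. First find Macaulay duration:
  t   CF        PV=CF/(1+0.0495)^t    t·PV
  1       24.375        23.2253        23.2253
  2       24.375        22.1299        44.2598
  3       24.375        21.0862        63.2585
  4       24.375        20.0916        80.3665
  5       24.375        19.1440        95.7199
  6      524.375       392.4166     2,354.4993
  Σ                    498.0936     2,661.3294
P = 498.0936; Macaulay duration = 2,661.3294 / 498.0936 = 5.34303 half-year periods = 2.67152 years.
Modified duration = D_Mac / (1 + y) = 2.67152 / 1.0495 = 2.54551 years.

2.546 years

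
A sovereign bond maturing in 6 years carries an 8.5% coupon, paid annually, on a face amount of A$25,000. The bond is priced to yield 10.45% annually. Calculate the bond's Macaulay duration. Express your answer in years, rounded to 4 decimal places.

4.8881 years

Periodic yield y = 0.1045. Discount each cash flow and weight by its year:
  t   CF        PV=CF/(1+0.1045)^t    t·PV
  1     2,125.00     1,923.9475     1,923.9475
  2     2,125.00     1,741.9171     3,483.8343
  3     2,125.00     1,577.1092     4,731.3277
  4     2,125.00     1,427.8943     5,711.5771
  5     2,125.00     1,292.7970     6,463.9850
  6    27,125.00    14,940.8541    89,645.1248
  Σ                 22,904.5193   111,959.7963
Price P = Σ PV = 22,904.5193.
Macaulay duration = Σ(t·PV) / P = 111,959.7963 / 22,904.5193 = 4.88811 years.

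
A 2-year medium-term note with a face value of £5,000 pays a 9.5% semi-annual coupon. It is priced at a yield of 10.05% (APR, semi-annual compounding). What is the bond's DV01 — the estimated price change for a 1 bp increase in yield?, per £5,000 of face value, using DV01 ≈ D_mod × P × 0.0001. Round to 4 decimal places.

Periodic yield y = 0.05025.
  t   CF        PV=CF/(1+0.05025)^t    t·PV
  1       237.50       226.1366       226.1366
  2       237.50       215.3170       430.6339
  3       237.50       205.0150       615.0449
  4     5,237.50     4,304.8029    17,219.2117
  Σ                  4,951.2715    18,491.0272
P = 4,951.2715; D_Mac = 3.73460 half-year periods = 1.86730 yrs; D_mod = 1.77796 yrs.
DV01 ≈ 1.77796 × 4,951.2715 × 0.0001 = 0.880316.

£0.8803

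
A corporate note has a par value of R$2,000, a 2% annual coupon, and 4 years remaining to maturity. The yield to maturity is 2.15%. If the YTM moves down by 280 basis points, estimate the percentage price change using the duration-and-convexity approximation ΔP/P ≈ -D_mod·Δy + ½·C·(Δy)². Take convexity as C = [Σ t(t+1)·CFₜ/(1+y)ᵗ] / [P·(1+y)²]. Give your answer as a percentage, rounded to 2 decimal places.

With y = 0.0215:
  t   CF        PV=CF/(1+0.0215)^t    t·PV        t(t+1)·PV
  1        40.00        39.1581        39.1581          78.3162
  2        40.00        38.3339        76.6678         230.0035
  3        40.00        37.5271       112.5813         450.3251
  4     2,040.00     1,873.5992     7,494.3966      37,471.9832
  Σ                  1,988.6183     7,722.8039      38,230.6280
P = 1,988.6183; D_Mac = 3.88350 yrs; D_mod = 3.80176 yrs; C = 18.42397.
Duration effect: -3.80176 × (-0.028) = +0.106449
Convexity effect: 0.5 × 18.42397 × (-0.028)² = +0.0072222
ΔP/P ≈ +0.106449 + 0.0072222 = +0.113672 = +11.3672%.

+11.37%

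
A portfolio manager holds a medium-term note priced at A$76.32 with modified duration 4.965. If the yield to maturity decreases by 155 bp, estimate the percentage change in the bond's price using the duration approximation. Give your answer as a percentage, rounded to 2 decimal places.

Duration approximation: ΔP/P ≈ -D_mod · Δy = -4.965 × (-0.0155) = +0.0769575.
As a percentage: +7.69575%.

+7.70%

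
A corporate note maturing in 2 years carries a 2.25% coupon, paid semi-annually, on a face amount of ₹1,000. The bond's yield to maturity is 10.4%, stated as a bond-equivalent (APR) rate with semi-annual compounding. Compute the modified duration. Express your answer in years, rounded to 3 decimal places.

1.867 years

Periodic yield y = 0.052. First find Macaulay duration:
  t   CF        PV=CF/(1+0.052)^t    t·PV
  1        11.25        10.6939        10.6939
  2        11.25        10.1653        20.3306
  3        11.25         9.6629        28.9886
  4     1,011.25       825.6492     3,302.5969
  Σ                    856.1713     3,362.6100
P = 856.1713; Macaulay duration = 3,362.6100 / 856.1713 = 3.92750 half-year periods = 1.96375 years.
Modified duration = D_Mac / (1 + y) = 1.96375 / 1.052 = 1.86668 years.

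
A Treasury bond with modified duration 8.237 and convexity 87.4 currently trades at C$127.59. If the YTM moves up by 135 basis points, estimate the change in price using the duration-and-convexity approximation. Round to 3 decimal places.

Duration effect: -D_mod·Δy = -8.237 × (+0.0135) = -0.1111995
Convexity effect: ½·C·(Δy)² = 0.5 × 87.4 × (0.0135)² = +0.007964325
ΔP/P ≈ -0.1111995 + 0.007964325 = -0.103235175
ΔP ≈ 127.59 × (-0.103235175) = -13.17177597825.

-C$13.172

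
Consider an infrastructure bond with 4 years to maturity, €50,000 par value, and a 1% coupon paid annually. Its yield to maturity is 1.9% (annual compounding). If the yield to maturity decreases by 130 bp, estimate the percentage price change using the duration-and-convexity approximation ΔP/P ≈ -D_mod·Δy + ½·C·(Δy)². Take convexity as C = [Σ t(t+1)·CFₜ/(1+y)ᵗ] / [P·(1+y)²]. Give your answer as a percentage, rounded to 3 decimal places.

+5.186%

With y = 0.019:
  t   CF        PV=CF/(1+0.019)^t    t·PV        t(t+1)·PV
  1       500.00       490.6771       490.6771         981.3543
  2       500.00       481.5281       963.0562       2,889.1686
  3       500.00       472.5497     1,417.6490       5,670.5959
  4    50,500.00    46,837.6009   187,350.4038     936,752.0189
  Σ                 48,282.3558   190,221.7861     946,293.1376
P = 48,282.3558; D_Mac = 3.93978 yrs; D_mod = 3.86632 yrs; C = 18.87508.
Duration effect: -3.86632 × (-0.013) = +0.050262
Convexity effect: 0.5 × 18.87508 × (-0.013)² = +0.0015949
ΔP/P ≈ +0.050262 + 0.0015949 = +0.051857 = +5.1857%.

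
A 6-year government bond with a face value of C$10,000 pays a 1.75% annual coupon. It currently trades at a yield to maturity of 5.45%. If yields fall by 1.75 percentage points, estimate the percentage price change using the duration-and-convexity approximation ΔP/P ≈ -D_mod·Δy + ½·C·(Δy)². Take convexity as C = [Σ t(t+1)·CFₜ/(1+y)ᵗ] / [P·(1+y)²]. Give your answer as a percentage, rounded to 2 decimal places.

With y = 0.0545:
  t   CF        PV=CF/(1+0.0545)^t    t·PV        t(t+1)·PV
  1       175.00       165.9554       165.9554         331.9109
  2       175.00       157.3783       314.7566         944.2699
  3       175.00       149.2445       447.7335       1,790.9338
  4       175.00       141.5310       566.1242       2,830.6209
  5       175.00       134.2163       671.0813       4,026.4878
  6    10,175.00     7,400.3952    44,402.3713     310,816.5989
  Σ                  8,148.7207    46,568.0223     320,740.8221
P = 8,148.7207; D_Mac = 5.71476 yrs; D_mod = 5.41941 yrs; C = 35.39742.
Duration effect: -5.41941 × (-0.0175) = +0.094840
Convexity effect: 0.5 × 35.39742 × (-0.0175)² = +0.0054202
ΔP/P ≈ +0.094840 + 0.0054202 = +0.100260 = +10.0260%.

+10.03%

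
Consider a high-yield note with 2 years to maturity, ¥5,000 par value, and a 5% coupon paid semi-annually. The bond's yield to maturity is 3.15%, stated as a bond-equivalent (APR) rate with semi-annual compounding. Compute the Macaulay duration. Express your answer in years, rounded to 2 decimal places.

1.93 years

Periodic yield y = 0.01575. Discount each cash flow and weight by its period:
  t   CF        PV=CF/(1+0.01575)^t    t·PV
  1       125.00       123.0618       123.0618
  2       125.00       121.1536       242.3072
  3       125.00       119.2750       357.8251
  4     5,125.00     4,814.4485    19,257.7940
  Σ                  5,177.9389    19,980.9881
Price P = Σ PV = 5,177.9389.
Macaulay duration = Σ(t·PV) / P = 19,980.9881 / 5,177.9389 = 3.85887 half-year periods.
In years: 3.85887 / 2 = 1.92943 years.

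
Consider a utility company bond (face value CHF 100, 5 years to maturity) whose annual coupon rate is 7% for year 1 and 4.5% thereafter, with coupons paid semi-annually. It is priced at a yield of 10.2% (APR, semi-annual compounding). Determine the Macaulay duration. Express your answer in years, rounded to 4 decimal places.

4.3495 years

Periodic yield y = 0.051. Discount each cash flow and weight by its period:
  t   CF        PV=CF/(1+0.051)^t    t·PV
  1         3.50         3.3302         3.3302
  2         3.50         3.1686         6.3371
  3         2.25         1.9381         5.8143
  4         2.25         1.8440         7.3762
  5         2.25         1.7546         8.7728
  6         2.25         1.6694        10.0165
  7         2.25         1.5884        11.1189
  8         2.25         1.5113        12.0907
  9         2.25         1.4380        12.9420
  10      102.25        62.1779       621.7792
  Σ                     80.4205       699.5778
Price P = Σ PV = 80.4205.
Macaulay duration = Σ(t·PV) / P = 699.5778 / 80.4205 = 8.69900 half-year periods.
In years: 8.69900 / 2 = 4.34950 years.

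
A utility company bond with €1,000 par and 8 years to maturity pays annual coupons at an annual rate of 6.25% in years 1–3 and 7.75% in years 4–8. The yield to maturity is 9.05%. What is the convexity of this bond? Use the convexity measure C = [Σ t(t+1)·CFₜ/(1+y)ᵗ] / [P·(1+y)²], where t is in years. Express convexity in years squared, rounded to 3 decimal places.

44.118

With y = 0.0905:
  t   CF        PV=CF/(1+0.0905)^t    t·PV        t(t+1)·PV
  1        62.50        57.3132        57.3132         114.6263
  2        62.50        52.5568       105.1135         315.3406
  3        62.50        48.1951       144.5853         578.3414
  4        77.50        54.8023       219.2093       1,096.0466
  5        77.50        50.2543       251.2716       1,507.6294
  6        77.50        46.0837       276.5024       1,935.5169
  7        77.50        42.2593       295.8149       2,366.5192
  8     1,077.50       538.7806     4,310.2445      38,792.2005
  Σ                    890.2453     5,660.0548      46,706.2210
P = 890.2453.
Convexity = Σ t(t+1)·PV / [P·(1+y)²] = 46,706.2210 / (890.2453 × 1.189190) = 44.11779.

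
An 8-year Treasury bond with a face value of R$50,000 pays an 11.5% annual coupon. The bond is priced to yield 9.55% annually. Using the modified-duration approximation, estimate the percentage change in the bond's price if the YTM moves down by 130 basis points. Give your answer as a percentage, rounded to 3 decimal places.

Periodic yield y = 0.0955. Modified duration first:
  t   CF        PV=CF/(1+0.0955)^t    t·PV
  1     5,750.00     5,248.7449     5,248.7449
  2     5,750.00     4,791.1865     9,582.3731
  3     5,750.00     4,373.5158    13,120.5474
  4     5,750.00     3,992.2554    15,969.0216
  5     5,750.00     3,644.2313    18,221.1566
  6     5,750.00     3,326.5462    19,959.2769
  7     5,750.00     3,036.5551    21,255.8860
  8    55,750.00    26,874.8356   214,998.6849
  Σ                 55,287.8708   318,355.6913
P = 55,287.8708; D_Mac = 5.75815 yrs; D_mod = 5.75815/(1+0.0955) = 5.25618 yrs.
ΔP/P ≈ -D_mod · Δy = -5.25618 × (-0.013) = +0.068330 = +6.8330%.

+6.833%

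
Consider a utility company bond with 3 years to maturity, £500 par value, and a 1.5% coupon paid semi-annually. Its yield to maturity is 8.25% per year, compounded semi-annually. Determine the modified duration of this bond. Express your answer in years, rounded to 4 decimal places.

2.8214 years

Periodic yield y = 0.04125. First find Macaulay duration:
  t   CF        PV=CF/(1+0.04125)^t    t·PV
  1         3.75         3.6014         3.6014
  2         3.75         3.4588         6.9175
  3         3.75         3.3217         9.9652
  4         3.75         3.1902        12.7606
  5         3.75         3.0638        15.3189
  6       503.75       395.2619     2,371.5715
  Σ                    411.8978     2,420.1352
P = 411.8978; Macaulay duration = 2,420.1352 / 411.8978 = 5.87557 half-year periods = 2.93779 years.
Modified duration = D_Mac / (1 + y) = 2.93779 / 1.04125 = 2.82140 years.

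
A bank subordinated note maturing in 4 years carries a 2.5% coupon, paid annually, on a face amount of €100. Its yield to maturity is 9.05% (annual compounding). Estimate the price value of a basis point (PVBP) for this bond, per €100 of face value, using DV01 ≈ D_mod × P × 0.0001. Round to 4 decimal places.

€0.0277

Periodic yield y = 0.0905.
  t   CF        PV=CF/(1+0.0905)^t    t·PV
  1         2.50         2.2925         2.2925
  2         2.50         2.1023         4.2045
  3         2.50         1.9278         5.7834
  4       102.50        72.4805       289.9220
  Σ                     78.8031       302.2025
P = 78.8031; D_Mac = 3.83491 yrs; D_mod = 3.51665 yrs.
DV01 ≈ 3.51665 × 78.8031 × 0.0001 = 0.027712.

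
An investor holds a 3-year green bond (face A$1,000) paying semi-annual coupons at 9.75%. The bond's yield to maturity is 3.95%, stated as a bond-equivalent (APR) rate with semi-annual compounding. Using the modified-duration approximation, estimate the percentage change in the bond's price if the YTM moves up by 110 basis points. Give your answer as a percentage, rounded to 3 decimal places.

Periodic yield y = 0.01975. Modified duration first:
  t   CF        PV=CF/(1+0.01975)^t    t·PV
  1        48.75        47.8058        47.8058
  2        48.75        46.8800        93.7599
  3        48.75        45.9720       137.9160
  4        48.75        45.0816       180.3266
  5        48.75        44.2085       221.0426
  6     1,048.75       932.6307     5,595.7840
  Σ                  1,162.5786     6,276.6350
P = 1,162.5786; D_Mac = 5.39889 half-year periods = 2.69945 yrs; D_mod = 2.69945/(1+0.01975) = 2.64716 yrs.
ΔP/P ≈ -D_mod · Δy = -2.64716 × (+0.011) = -0.029119 = -2.9119%.

-2.912%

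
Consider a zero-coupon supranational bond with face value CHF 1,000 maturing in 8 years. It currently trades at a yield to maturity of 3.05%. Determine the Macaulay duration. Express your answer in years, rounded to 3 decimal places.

A zero-coupon bond has a single cash flow at maturity, so its Macaulay duration equals its maturity: 8 years.

8.000 years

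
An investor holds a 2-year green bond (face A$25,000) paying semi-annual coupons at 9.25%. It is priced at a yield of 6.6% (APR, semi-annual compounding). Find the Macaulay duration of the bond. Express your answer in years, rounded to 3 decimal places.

1.875 years

Periodic yield y = 0.033. Discount each cash flow and weight by its period:
  t   CF        PV=CF/(1+0.033)^t    t·PV
  1     1,156.25     1,119.3127     1,119.3127
  2     1,156.25     1,083.5554     2,167.1107
  3     1,156.25     1,048.9403     3,146.8210
  4    26,156.25    22,970.6981    91,882.7923
  Σ                 26,222.5064    98,316.0367
Price P = Σ PV = 26,222.5064.
Macaulay duration = Σ(t·PV) / P = 98,316.0367 / 26,222.5064 = 3.74930 half-year periods.
In years: 3.74930 / 2 = 1.87465 years.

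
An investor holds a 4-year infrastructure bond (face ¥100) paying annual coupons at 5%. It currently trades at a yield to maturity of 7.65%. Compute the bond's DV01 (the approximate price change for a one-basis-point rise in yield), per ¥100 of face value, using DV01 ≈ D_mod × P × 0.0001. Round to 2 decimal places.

¥0.03

Periodic yield y = 0.0765.
  t   CF        PV=CF/(1+0.0765)^t    t·PV
  1         5.00         4.6447         4.6447
  2         5.00         4.3146         8.6292
  3         5.00         4.0080        12.0240
  4       105.00        78.1868       312.7470
  Σ                     91.1540       338.0449
P = 91.1540; D_Mac = 3.70850 yrs; D_mod = 3.44496 yrs.
DV01 ≈ 3.44496 × 91.1540 × 0.0001 = 0.031402.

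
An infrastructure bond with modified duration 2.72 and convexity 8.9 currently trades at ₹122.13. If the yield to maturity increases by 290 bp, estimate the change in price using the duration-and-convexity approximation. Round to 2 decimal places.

Duration effect: -D_mod·Δy = -2.72 × (+0.029) = -0.078880
Convexity effect: ½·C·(Δy)² = 0.5 × 8.9 × (0.029)² = +0.00374245
ΔP/P ≈ -0.078880 + 0.00374245 = -0.07513755
ΔP ≈ 122.13 × (-0.07513755) = -9.1765489815.

-₹9.18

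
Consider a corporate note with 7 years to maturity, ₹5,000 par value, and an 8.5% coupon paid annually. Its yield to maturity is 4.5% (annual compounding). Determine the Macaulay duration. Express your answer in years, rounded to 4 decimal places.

Periodic yield y = 0.045. Discount each cash flow and weight by its year:
  t   CF        PV=CF/(1+0.045)^t    t·PV
  1       425.00       406.6986       406.6986
  2       425.00       389.1852       778.3705
  3       425.00       372.4261     1,117.2782
  4       425.00       356.3886     1,425.5543
  5       425.00       341.0417     1,705.2085
  6       425.00       326.3557     1,958.1341
  7     5,425.00     3,986.4444    27,905.1107
  Σ                  6,178.5402    35,296.3548
Price P = Σ PV = 6,178.5402.
Macaulay duration = Σ(t·PV) / P = 35,296.3548 / 6,178.5402 = 5.71273 years.

5.7127 years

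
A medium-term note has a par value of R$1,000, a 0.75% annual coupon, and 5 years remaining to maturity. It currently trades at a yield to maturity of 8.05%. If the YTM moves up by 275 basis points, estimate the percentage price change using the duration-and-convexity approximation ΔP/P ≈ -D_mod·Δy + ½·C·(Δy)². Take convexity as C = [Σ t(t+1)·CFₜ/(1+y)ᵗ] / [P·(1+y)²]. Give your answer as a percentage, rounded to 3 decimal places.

With y = 0.0805:
  t   CF        PV=CF/(1+0.0805)^t    t·PV        t(t+1)·PV
  1         7.50         6.9412         6.9412          13.8825
  2         7.50         6.4241        12.8482          38.5445
  3         7.50         5.9455        17.8364          71.3458
  4         7.50         5.5025        22.0101         110.0505
  5     1,007.50       684.1025     3,420.5127      20,523.0760
  Σ                    708.9159     3,480.1486      20,756.8993
P = 708.9159; D_Mac = 4.90911 yrs; D_mod = 4.54337 yrs; C = 25.07946.
Duration effect: -4.54337 × (+0.0275) = -0.124943
Convexity effect: 0.5 × 25.07946 × (0.0275)² = +0.0094832
ΔP/P ≈ -0.124943 + 0.0094832 = -0.115460 = -11.5460%.

-11.546%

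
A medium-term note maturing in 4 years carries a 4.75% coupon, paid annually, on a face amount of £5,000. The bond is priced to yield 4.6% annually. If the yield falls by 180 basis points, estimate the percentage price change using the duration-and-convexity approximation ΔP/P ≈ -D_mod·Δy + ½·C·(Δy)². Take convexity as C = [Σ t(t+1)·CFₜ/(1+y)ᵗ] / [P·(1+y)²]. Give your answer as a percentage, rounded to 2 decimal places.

With y = 0.046:
  t   CF        PV=CF/(1+0.046)^t    t·PV        t(t+1)·PV
  1       237.50       227.0554       227.0554         454.1109
  2       237.50       217.0702       434.1404       1,302.4213
  3       237.50       207.5241       622.5723       2,490.2893
  4     5,237.50     4,375.1938    17,500.7753      87,503.8766
  Σ                  5,026.8436    18,784.5435      91,750.6981
P = 5,026.8436; D_Mac = 3.73685 yrs; D_mod = 3.57251 yrs; C = 16.68210.
Duration effect: -3.57251 × (-0.018) = +0.064305
Convexity effect: 0.5 × 16.68210 × (-0.018)² = +0.0027025
ΔP/P ≈ +0.064305 + 0.0027025 = +0.067008 = +6.7008%.

+6.70%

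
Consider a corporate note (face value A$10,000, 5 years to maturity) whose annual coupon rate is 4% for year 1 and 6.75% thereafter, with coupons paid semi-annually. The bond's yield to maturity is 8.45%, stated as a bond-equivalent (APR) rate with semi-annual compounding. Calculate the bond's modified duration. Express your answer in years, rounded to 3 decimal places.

4.220 years

Periodic yield y = 0.04225. First find Macaulay duration:
  t   CF        PV=CF/(1+0.04225)^t    t·PV
  1       200.00       191.8925       191.8925
  2       200.00       184.1137       368.2275
  3       337.50       298.0973       894.2919
  4       337.50       286.0133     1,144.0530
  5       337.50       274.4191     1,372.0953
  6       337.50       263.2948     1,579.7691
  7       337.50       252.6216     1,768.3511
  8       337.50       242.3810     1,939.0479
  9       337.50       232.5555     2,092.9996
  10   10,337.50     6,834.3385    68,343.3849
  Σ                  9,059.7273    79,694.1128
P = 9,059.7273; Macaulay duration = 79,694.1128 / 9,059.7273 = 8.79652 half-year periods = 4.39826 years.
Modified duration = D_Mac / (1 + y) = 4.39826 / 1.04225 = 4.21997 years.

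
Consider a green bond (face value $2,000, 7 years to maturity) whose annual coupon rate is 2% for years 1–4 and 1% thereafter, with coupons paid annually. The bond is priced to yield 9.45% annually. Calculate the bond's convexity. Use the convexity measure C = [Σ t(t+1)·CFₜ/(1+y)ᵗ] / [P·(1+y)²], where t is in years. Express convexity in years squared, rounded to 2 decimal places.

With y = 0.0945:
  t   CF        PV=CF/(1+0.0945)^t    t·PV        t(t+1)·PV
  1        40.00        36.5464        36.5464          73.0927
  2        40.00        33.3909        66.7819         200.3456
  3        40.00        30.5079        91.5238         366.0951
  4        40.00        27.8738       111.4954         557.4770
  5        20.00        12.7336        63.6680         382.0080
  6        20.00        11.6342        69.8050         488.6351
  7     2,020.00     1,073.5963     7,515.1741      60,121.3931
  Σ                  1,226.2831     7,954.9945      62,189.0466
P = 1,226.2831.
Convexity = Σ t(t+1)·PV / [P·(1+y)²] = 62,189.0466 / (1,226.2831 × 1.197930) = 42.33422.

42.33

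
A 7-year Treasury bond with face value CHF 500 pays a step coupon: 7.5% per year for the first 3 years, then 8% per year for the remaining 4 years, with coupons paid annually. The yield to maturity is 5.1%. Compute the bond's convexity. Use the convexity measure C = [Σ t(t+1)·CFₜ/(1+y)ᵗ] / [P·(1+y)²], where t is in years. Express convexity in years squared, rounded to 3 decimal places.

With y = 0.051:
  t   CF        PV=CF/(1+0.051)^t    t·PV        t(t+1)·PV
  1        37.50        35.6803        35.6803          71.3606
  2        37.50        33.9489        67.8978         203.6935
  3        37.50        32.3015        96.9046         387.6184
  4        40.00        32.7830       131.1321         655.6607
  5        40.00        31.1922       155.9611         935.7669
  6        40.00        29.6786       178.0717       1,246.5020
  7       540.00       381.2192     2,668.5343      21,348.2743
  Σ                    576.8038     3,334.1820      24,848.8763
P = 576.8038.
Convexity = Σ t(t+1)·PV / [P·(1+y)²] = 24,848.8763 / (576.8038 × 1.104601) = 39.00077.

39.001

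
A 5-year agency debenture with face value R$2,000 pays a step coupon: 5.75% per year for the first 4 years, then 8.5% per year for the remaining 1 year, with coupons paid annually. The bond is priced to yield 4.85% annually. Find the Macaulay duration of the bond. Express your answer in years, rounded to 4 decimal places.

Periodic yield y = 0.0485. Discount each cash flow and weight by its year:
  t   CF        PV=CF/(1+0.0485)^t    t·PV
  1       115.00       109.6805       109.6805
  2       115.00       104.6071       209.2141
  3       115.00        99.7683       299.3049
  4       115.00        95.1534       380.6134
  5     2,170.00     1,712.4487     8,562.2433
  Σ                  2,121.6579     9,561.0562
Price P = Σ PV = 2,121.6579.
Macaulay duration = Σ(t·PV) / P = 9,561.0562 / 2,121.6579 = 4.50641 years.

4.5064 years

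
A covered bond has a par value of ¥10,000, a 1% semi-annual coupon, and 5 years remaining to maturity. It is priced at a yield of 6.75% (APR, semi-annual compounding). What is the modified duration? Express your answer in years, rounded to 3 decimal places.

4.710 years

Periodic yield y = 0.03375. First find Macaulay duration:
  t   CF        PV=CF/(1+0.03375)^t    t·PV
  1        50.00        48.3676        48.3676
  2        50.00        46.7885        93.5770
  3        50.00        45.2609       135.7828
  4        50.00        43.7832       175.1330
  5        50.00        42.3538       211.7690
  6        50.00        40.9710       245.8262
  7        50.00        39.6334       277.4338
  8        50.00        38.3394       306.7156
  9        50.00        37.0877       333.7896
  10   10,050.00     7,211.2547    72,112.5472
  Σ                  7,593.8404    73,940.9416
P = 7,593.8404; Macaulay duration = 73,940.9416 / 7,593.8404 = 9.73696 half-year periods = 4.86848 years.
Modified duration = D_Mac / (1 + y) = 4.86848 / 1.03375 = 4.70953 years.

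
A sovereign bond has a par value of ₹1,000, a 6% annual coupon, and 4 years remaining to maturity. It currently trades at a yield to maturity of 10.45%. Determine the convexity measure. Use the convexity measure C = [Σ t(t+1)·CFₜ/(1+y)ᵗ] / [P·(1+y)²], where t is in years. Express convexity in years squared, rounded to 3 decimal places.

With y = 0.1045:
  t   CF        PV=CF/(1+0.1045)^t    t·PV        t(t+1)·PV
  1        60.00        54.3232        54.3232         108.6464
  2        60.00        49.1835        98.3671         295.1013
  3        60.00        44.5301       133.5904         534.3617
  4     1,060.00       712.2673     2,849.0691      14,245.3453
  Σ                    860.3042     3,135.3498      15,183.4547
P = 860.3042.
Convexity = Σ t(t+1)·PV / [P·(1+y)²] = 15,183.4547 / (860.3042 × 1.219920) = 14.46729.

14.467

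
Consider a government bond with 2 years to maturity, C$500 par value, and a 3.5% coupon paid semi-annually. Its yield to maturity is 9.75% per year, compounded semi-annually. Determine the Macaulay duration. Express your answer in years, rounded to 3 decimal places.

1.945 years

Periodic yield y = 0.04875. Discount each cash flow and weight by its period:
  t   CF        PV=CF/(1+0.04875)^t    t·PV
  1         8.75         8.3433         8.3433
  2         8.75         7.9554        15.9109
  3         8.75         7.5856        22.7569
  4       508.75       420.5489     1,682.1957
  Σ                    444.4333     1,729.2068
Price P = Σ PV = 444.4333.
Macaulay duration = Σ(t·PV) / P = 1,729.2068 / 444.4333 = 3.89081 half-year periods.
In years: 3.89081 / 2 = 1.94541 years.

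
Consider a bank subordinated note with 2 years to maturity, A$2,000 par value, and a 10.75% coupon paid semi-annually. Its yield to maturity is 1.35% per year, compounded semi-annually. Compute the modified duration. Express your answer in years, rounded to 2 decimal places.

Periodic yield y = 0.00675. First find Macaulay duration:
  t   CF        PV=CF/(1+0.00675)^t    t·PV
  1       107.50       106.7792       106.7792
  2       107.50       106.0633       212.1266
  3       107.50       105.3522       316.0566
  4     2,107.50     2,051.5449     8,206.1797
  Σ                  2,369.7397     8,841.1421
P = 2,369.7397; Macaulay duration = 8,841.1421 / 2,369.7397 = 3.73085 half-year periods = 1.86542 years.
Modified duration = D_Mac / (1 + y) = 1.86542 / 1.00675 = 1.85292 years.

1.85 years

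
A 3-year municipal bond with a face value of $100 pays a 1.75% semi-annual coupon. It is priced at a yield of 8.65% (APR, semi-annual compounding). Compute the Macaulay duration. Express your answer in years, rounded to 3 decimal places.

Periodic yield y = 0.04325. Discount each cash flow and weight by its period:
  t   CF        PV=CF/(1+0.04325)^t    t·PV
  1        0.875         0.8387         0.8387
  2        0.875         0.8040         1.6079
  3        0.875         0.7706         2.3119
  4        0.875         0.7387         2.9547
  5        0.875         0.7081         3.5403
  6      100.875        78.2444       469.4663
  Σ                     82.1044       480.7198
Price P = Σ PV = 82.1044.
Macaulay duration = Σ(t·PV) / P = 480.7198 / 82.1044 = 5.85498 half-year periods.
In years: 5.85498 / 2 = 2.92749 years.

2.927 years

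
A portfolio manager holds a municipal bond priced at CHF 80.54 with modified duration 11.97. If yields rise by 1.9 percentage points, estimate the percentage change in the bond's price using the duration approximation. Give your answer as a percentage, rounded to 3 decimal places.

Duration approximation: ΔP/P ≈ -D_mod · Δy = -11.97 × (+0.019) = -0.227430.
As a percentage: -22.7430%.

-22.743%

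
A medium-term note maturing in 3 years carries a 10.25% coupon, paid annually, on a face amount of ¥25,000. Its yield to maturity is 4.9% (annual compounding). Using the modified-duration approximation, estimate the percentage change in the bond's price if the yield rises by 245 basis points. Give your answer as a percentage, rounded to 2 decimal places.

-6.42%

Periodic yield y = 0.049. Modified duration first:
  t   CF        PV=CF/(1+0.049)^t    t·PV
  1     2,562.50     2,442.8027     2,442.8027
  2     2,562.50     2,328.6965     4,657.3931
  3    27,562.50    23,877.6808    71,633.0424
  Σ                 28,649.1800    78,733.2382
P = 28,649.1800; D_Mac = 2.74818 yrs; D_mod = 2.74818/(1+0.049) = 2.61981 yrs.
ΔP/P ≈ -D_mod · Δy = -2.61981 × (+0.0245) = -0.064185 = -6.4185%.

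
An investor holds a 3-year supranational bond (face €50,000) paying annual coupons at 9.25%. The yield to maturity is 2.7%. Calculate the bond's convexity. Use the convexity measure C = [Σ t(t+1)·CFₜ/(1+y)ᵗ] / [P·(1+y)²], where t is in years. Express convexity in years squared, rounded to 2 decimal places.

10.24

With y = 0.027:
  t   CF        PV=CF/(1+0.027)^t    t·PV        t(t+1)·PV
  1     4,625.00     4,503.4080     4,503.4080       9,006.8160
  2     4,625.00     4,385.0126     8,770.0253      26,310.0759
  3    54,625.00    50,428.9725   151,286.9174     605,147.6697
  Σ                 59,317.3931   164,560.3507     640,464.5615
P = 59,317.3931.
Convexity = Σ t(t+1)·PV / [P·(1+y)²] = 640,464.5615 / (59,317.3931 × 1.054729) = 10.23699.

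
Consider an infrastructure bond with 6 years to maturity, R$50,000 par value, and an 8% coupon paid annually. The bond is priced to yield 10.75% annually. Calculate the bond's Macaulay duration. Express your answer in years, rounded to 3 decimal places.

Periodic yield y = 0.1075. Discount each cash flow and weight by its year:
  t   CF        PV=CF/(1+0.1075)^t    t·PV
  1     4,000.00     3,611.7381     3,611.7381
  2     4,000.00     3,261.1631     6,522.3262
  3     4,000.00     2,944.6168     8,833.8504
  4     4,000.00     2,658.7962    10,635.1849
  5     4,000.00     2,400.7189    12,003.5946
  6    54,000.00    29,263.8425   175,583.0549
  Σ                 44,140.8757   217,189.7492
Price P = Σ PV = 44,140.8757.
Macaulay duration = Σ(t·PV) / P = 217,189.7492 / 44,140.8757 = 4.92038 years.

4.920 years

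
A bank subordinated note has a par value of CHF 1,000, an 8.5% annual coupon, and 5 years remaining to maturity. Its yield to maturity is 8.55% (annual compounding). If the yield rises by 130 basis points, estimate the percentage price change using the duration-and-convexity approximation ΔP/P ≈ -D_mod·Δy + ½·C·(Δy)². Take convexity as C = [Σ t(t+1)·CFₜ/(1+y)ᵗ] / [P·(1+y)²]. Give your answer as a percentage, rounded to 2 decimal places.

-4.95%

With y = 0.0855:
  t   CF        PV=CF/(1+0.0855)^t    t·PV        t(t+1)·PV
  1        85.00        78.3049        78.3049         156.6099
  2        85.00        72.1372       144.2744         432.8232
  3        85.00        66.4553       199.3658         797.4633
  4        85.00        61.2209       244.8835       1,224.4177
  5     1,085.00       719.9140     3,599.5698      21,597.4190
  Σ                    998.0323     4,266.3985      24,208.7330
P = 998.0323; D_Mac = 4.27481 yrs; D_mod = 3.93810 yrs; C = 20.58580.
Duration effect: -3.93810 × (+0.013) = -0.051195
Convexity effect: 0.5 × 20.58580 × (0.013)² = +0.0017395
ΔP/P ≈ -0.051195 + 0.0017395 = -0.049456 = -4.9456%.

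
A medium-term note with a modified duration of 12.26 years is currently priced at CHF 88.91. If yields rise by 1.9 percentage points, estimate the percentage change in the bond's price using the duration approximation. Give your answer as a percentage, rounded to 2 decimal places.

Duration approximation: ΔP/P ≈ -D_mod · Δy = -12.26 × (+0.019) = -0.232940.
As a percentage: -23.2940%.

-23.29%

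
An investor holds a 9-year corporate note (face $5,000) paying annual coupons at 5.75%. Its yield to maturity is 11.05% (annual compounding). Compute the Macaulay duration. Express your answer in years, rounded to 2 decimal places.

Periodic yield y = 0.1105. Discount each cash flow and weight by its year:
  t   CF        PV=CF/(1+0.1105)^t    t·PV
  1       287.50       258.8924       258.8924
  2       287.50       233.1314       466.2627
  3       287.50       209.9337       629.8011
  4       287.50       189.0443       756.1772
  5       287.50       170.2335       851.1675
  6       287.50       153.2945       919.7668
  7       287.50       138.0409       966.2866
  8       287.50       124.3052       994.4417
  9     5,287.50     2,058.6538    18,527.8840
  Σ                  3,535.5297    24,370.6801
Price P = Σ PV = 3,535.5297.
Macaulay duration = Σ(t·PV) / P = 24,370.6801 / 3,535.5297 = 6.89308 years.

6.89 years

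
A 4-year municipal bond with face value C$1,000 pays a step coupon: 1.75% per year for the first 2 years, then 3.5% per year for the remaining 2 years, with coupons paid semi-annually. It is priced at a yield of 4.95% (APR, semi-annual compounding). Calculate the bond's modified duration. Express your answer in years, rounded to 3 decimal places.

3.758 years

Periodic yield y = 0.02475. First find Macaulay duration:
  t   CF        PV=CF/(1+0.02475)^t    t·PV
  1         8.75         8.5387         8.5387
  2         8.75         8.3324        16.6649
  3         8.75         8.1312        24.3936
  4         8.75         7.9348        31.7392
  5        17.50        15.4863        77.4316
  6        17.50        15.1123        90.6738
  7        17.50        14.7473       103.2311
  8     1,017.50       836.7409     6,693.9273
  Σ                    915.0239     7,046.6001
P = 915.0239; Macaulay duration = 7,046.6001 / 915.0239 = 7.70100 half-year periods = 3.85050 years.
Modified duration = D_Mac / (1 + y) = 3.85050 / 1.02475 = 3.75750 years.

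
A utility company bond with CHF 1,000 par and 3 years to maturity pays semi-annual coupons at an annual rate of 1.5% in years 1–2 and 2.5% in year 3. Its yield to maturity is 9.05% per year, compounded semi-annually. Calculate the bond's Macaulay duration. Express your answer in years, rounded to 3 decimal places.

2.935 years

Periodic yield y = 0.04525. Discount each cash flow and weight by its period:
  t   CF        PV=CF/(1+0.04525)^t    t·PV
  1         7.50         7.1753         7.1753
  2         7.50         6.8647        13.7294
  3         7.50         6.5675        19.7025
  4         7.50         6.2832        25.1328
  5        12.50        10.0186        50.0932
  6     1,012.50       776.3793     4,658.2761
  Σ                    813.2887     4,774.1093
Price P = Σ PV = 813.2887.
Macaulay duration = Σ(t·PV) / P = 4,774.1093 / 813.2887 = 5.87013 half-year periods.
In years: 5.87013 / 2 = 2.93506 years.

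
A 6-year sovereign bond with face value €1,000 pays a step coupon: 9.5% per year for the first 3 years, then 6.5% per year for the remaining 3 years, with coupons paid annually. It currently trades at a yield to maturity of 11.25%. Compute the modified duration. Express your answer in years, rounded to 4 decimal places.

4.2983 years

Periodic yield y = 0.1125. First find Macaulay duration:
  t   CF        PV=CF/(1+0.1125)^t    t·PV
  1        95.00        85.3933        85.3933
  2        95.00        76.7580       153.5160
  3        95.00        68.9959       206.9878
  4        65.00        42.4339       169.7357
  5        65.00        38.1429       190.7143
  6     1,065.00       561.7583     3,370.5497
  Σ                    873.4823     4,176.8968
P = 873.4823; Macaulay duration = 4,176.8968 / 873.4823 = 4.78189 years.
Modified duration = D_Mac / (1 + y) = 4.78189 / 1.1125 = 4.29833 years.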